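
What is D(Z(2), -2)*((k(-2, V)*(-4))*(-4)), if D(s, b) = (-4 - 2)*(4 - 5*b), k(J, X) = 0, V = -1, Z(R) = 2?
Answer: 0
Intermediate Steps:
D(s, b) = -24 + 30*b (D(s, b) = -6*(4 - 5*b) = -24 + 30*b)
D(Z(2), -2)*((k(-2, V)*(-4))*(-4)) = (-24 + 30*(-2))*((0*(-4))*(-4)) = (-24 - 60)*(0*(-4)) = -84*0 = 0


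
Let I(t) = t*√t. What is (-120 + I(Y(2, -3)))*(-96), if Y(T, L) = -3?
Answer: 11520 + 288*I*√3 ≈ 11520.0 + 498.83*I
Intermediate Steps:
I(t) = t^(3/2)
(-120 + I(Y(2, -3)))*(-96) = (-120 + (-3)^(3/2))*(-96) = (-120 - 3*I*√3)*(-96) = 11520 + 288*I*√3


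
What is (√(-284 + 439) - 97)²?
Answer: (97 - √155)² ≈ 7148.7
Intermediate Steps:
(√(-284 + 439) - 97)² = (√155 - 97)² = (-97 + √155)²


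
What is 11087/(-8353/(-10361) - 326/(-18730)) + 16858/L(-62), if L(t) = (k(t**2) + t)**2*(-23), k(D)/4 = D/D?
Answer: 20808477510495789/1545789809984 ≈ 13461.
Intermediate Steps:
k(D) = 4 (k(D) = 4*(D/D) = 4*1 = 4)
L(t) = -23*(4 + t)**2 (L(t) = (4 + t)**2*(-23) = -23*(4 + t)**2)
11087/(-8353/(-10361) - 326/(-18730)) + 16858/L(-62) = 11087/(-8353/(-10361) - 326/(-18730)) + 16858/((-23*(4 - 62)**2)) = 11087/(-8353*(-1/10361) - 326*(-1/18730)) + 16858/((-23*(-58)**2)) = 11087/(8353/10361 + 163/9365) + 16858/((-23*3364)) = 11087/(79914688/97030765) + 16858/(-77372) = 11087*(97030765/79914688) + 16858*(-1/77372) = 1075780091555/79914688 - 8429/38686 = 20808477510495789/1545789809984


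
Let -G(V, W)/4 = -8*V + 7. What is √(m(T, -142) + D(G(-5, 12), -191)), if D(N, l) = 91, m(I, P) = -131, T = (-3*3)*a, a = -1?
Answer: 2*I*√10 ≈ 6.3246*I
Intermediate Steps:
T = 9 (T = -3*3*(-1) = -9*(-1) = 9)
G(V, W) = -28 + 32*V (G(V, W) = -4*(-8*V + 7) = -4*(7 - 8*V) = -28 + 32*V)
√(m(T, -142) + D(G(-5, 12), -191)) = √(-131 + 91) = √(-40) = 2*I*√10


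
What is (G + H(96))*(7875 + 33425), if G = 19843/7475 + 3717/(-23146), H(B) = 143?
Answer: 20792765470778/3460327 ≈ 6.0089e+6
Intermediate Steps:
G = 431501503/173016350 (G = 19843*(1/7475) + 3717*(-1/23146) = 19843/7475 - 3717/23146 = 431501503/173016350 ≈ 2.4940)
(G + H(96))*(7875 + 33425) = (431501503/173016350 + 143)*(7875 + 33425) = (25172839553/173016350)*41300 = 20792765470778/3460327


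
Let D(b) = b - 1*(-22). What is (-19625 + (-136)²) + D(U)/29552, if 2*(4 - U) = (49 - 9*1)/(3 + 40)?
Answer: -717329923/635368 ≈ -1129.0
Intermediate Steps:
U = 152/43 (U = 4 - (49 - 9*1)/(2*(3 + 40)) = 4 - (49 - 9)/(2*43) = 4 - 20/43 = 152/43 ≈ 3.5349)
D(b) = 22 + b (D(b) = b + 22 = 22 + b)
(-19625 + (-136)²) + D(U)/29552 = (-19625 + (-136)²) + (22 + 152/43)/29552 = (-19625 + 18496) + (1098/43)*(1/29552) = -1129 + 549/635368 = -717329923/635368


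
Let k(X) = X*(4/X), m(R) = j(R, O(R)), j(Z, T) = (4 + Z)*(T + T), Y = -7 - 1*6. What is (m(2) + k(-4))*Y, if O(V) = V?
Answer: -364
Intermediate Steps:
Y = -13 (Y = -7 - 6 = -13)
j(Z, T) = 2*T*(4 + Z) (j(Z, T) = (4 + Z)*(2*T) = 2*T*(4 + Z))
m(R) = 2*R*(4 + R)
k(X) = 4
(m(2) + k(-4))*Y = (2*2*(4 + 2) + 4)*(-13) = (2*2*6 + 4)*(-13) = (24 + 4)*(-13) = 28*(-13) = -364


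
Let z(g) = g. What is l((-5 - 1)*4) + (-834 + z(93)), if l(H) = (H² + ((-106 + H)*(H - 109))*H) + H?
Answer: -415149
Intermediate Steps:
l(H) = H + H² + H*(-109 + H)*(-106 + H) (l(H) = (H² + ((-106 + H)*(-109 + H))*H) + H = (H² + ((-109 + H)*(-106 + H))*H) + H = (H² + H*(-109 + H)*(-106 + H)) + H = H + H² + H*(-109 + H)*(-106 + H))
l((-5 - 1)*4) + (-834 + z(93)) = ((-5 - 1)*4)*(11555 + ((-5 - 1)*4)² - 214*(-5 - 1)*4) + (-834 + 93) = (-6*4)*(11555 + (-6*4)² - (-1284)*4) - 741 = -24*(11555 + (-24)² - 214*(-24)) - 741 = -24*(11555 + 576 + 5136) - 741 = -24*17267 - 741 = -414408 - 741 = -415149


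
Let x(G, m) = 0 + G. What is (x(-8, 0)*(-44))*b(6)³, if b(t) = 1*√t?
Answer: 2112*√6 ≈ 5173.3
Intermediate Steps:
x(G, m) = G
b(t) = √t
(x(-8, 0)*(-44))*b(6)³ = (-8*(-44))*(√6)³ = 352*(6*√6) = 2112*√6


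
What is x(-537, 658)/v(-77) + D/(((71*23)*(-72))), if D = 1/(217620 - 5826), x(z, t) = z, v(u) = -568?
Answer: 23542809245/24901891344 ≈ 0.94542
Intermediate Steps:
D = 1/211794 ≈ 4.7216e-6
x(-537, 658)/v(-77) + D/(((71*23)*(-72))) = -537/(-568) + 1/(211794*(((71*23)*(-72)))) = -537*(-1/568) + 1/(211794*((1633*(-72)))) = 537/568 + (1/211794)/(-117576) = 537/568 + (1/211794)*(-1/117576) = 537/568 - 1/24901891344 = 23542809245/24901891344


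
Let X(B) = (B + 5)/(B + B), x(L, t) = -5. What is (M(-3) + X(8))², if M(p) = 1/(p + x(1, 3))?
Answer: 121/256 ≈ 0.47266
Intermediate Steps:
X(B) = (5 + B)/(2*B) (X(B) = (5 + B)/((2*B)) = (5 + B)*(1/(2*B)) = (5 + B)/(2*B))
M(p) = 1/(-5 + p) (M(p) = 1/(p - 5) = 1/(-5 + p))
(M(-3) + X(8))² = (1/(-5 - 3) + (½)*(5 + 8)/8)² = (1/(-8) + (½)*(⅛)*13)² = (-⅛ + 13/16)² = (11/16)² = 121/256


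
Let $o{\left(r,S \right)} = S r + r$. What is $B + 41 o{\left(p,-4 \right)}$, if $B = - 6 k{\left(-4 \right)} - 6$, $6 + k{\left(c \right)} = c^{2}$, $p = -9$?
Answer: $1041$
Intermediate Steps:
$k{\left(c \right)} = -6 + c^{2}$
$o{\left(r,S \right)} = r + S r$
$B = -66$ ($B = - 6 \left(-6 + \left(-4\right)^{2}\right) - 6 = - 6 \left(-6 + 16\right) - 6 = \left(-6\right) 10 - 6 = -60 - 6 = -66$)
$B + 41 o{\left(p,-4 \right)} = -66 + 41 \left(- 9 \left(1 - 4\right)\right) = -66 + 41 \left(\left(-9\right) \left(-3\right)\right) = -66 + 41 \cdot 27 = -66 + 1107 = 1041$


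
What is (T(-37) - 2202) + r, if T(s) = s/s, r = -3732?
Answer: -5933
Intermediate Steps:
T(s) = 1
(T(-37) - 2202) + r = (1 - 2202) - 3732 = -2201 - 3732 = -5933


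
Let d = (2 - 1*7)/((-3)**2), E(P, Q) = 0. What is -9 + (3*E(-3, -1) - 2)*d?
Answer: -71/9 ≈ -7.8889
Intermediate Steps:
d = -5/9 (d = (2 - 7)/9 = -5*1/9 = -5/9 ≈ -0.55556)
-9 + (3*E(-3, -1) - 2)*d = -9 + (3*0 - 2)*(-5/9) = -9 + (0 - 2)*(-5/9) = -9 - 2*(-5/9) = -9 + 10/9 = -71/9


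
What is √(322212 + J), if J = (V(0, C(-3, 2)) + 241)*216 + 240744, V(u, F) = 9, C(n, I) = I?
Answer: 2*√154239 ≈ 785.47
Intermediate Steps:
J = 294744 (J = (9 + 241)*216 + 240744 = 250*216 + 240744 = 54000 + 240744 = 294744)
√(322212 + J) = √(322212 + 294744) = √616956 = 2*√154239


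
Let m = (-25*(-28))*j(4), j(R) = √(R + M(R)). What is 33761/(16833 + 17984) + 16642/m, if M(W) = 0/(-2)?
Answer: 313344957/24371900 ≈ 12.857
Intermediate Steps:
M(W) = 0 (M(W) = 0*(-½) = 0)
j(R) = √R (j(R) = √(R + 0) = √R)
m = 1400 (m = (-25*(-28))*√4 = 700*2 = 1400)
33761/(16833 + 17984) + 16642/m = 33761/(16833 + 17984) + 16642/1400 = 33761/34817 + 16642*(1/1400) = 33761*(1/34817) + 8321/700 = 33761/34817 + 8321/700 = 313344957/24371900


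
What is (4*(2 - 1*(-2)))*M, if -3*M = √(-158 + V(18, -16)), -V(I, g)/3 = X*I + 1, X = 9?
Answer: -16*I*√647/3 ≈ -135.66*I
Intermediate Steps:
V(I, g) = -3 - 27*I (V(I, g) = -3*(9*I + 1) = -3*(1 + 9*I) = -3 - 27*I)
M = -I*√647/3 (M = -√(-158 + (-3 - 27*18))/3 = -√(-158 + (-3 - 486))/3 = -√(-158 - 489)/3 = -I*√647/3 ≈ -8.4787*I)
(4*(2 - 1*(-2)))*M = (4*(2 - 1*(-2)))*(-I*√647/3) = (4*(2 + 2))*(-I*√647/3) = (4*4)*(-I*√647/3) = 16*(-I*√647/3) = -16*I*√647/3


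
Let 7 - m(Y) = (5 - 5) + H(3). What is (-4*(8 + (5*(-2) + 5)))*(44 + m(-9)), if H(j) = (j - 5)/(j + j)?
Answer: -616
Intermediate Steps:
H(j) = (-5 + j)/(2*j) (H(j) = (-5 + j)/((2*j)) = (-5 + j)*(1/(2*j)) = (-5 + j)/(2*j))
m(Y) = 22/3 (m(Y) = 7 - ((5 - 5) + (½)*(-5 + 3)/3) = 7 - (0 + (½)*(⅓)*(-2)) = 7 - (0 - ⅓) = 7 - 1*(-⅓) = 7 + ⅓ = 22/3)
(-4*(8 + (5*(-2) + 5)))*(44 + m(-9)) = (-4*(8 + (5*(-2) + 5)))*(44 + 22/3) = -4*(8 + (-10 + 5))*(154/3) = -4*(8 - 5)*(154/3) = -4*3*(154/3) = -12*154/3 = -616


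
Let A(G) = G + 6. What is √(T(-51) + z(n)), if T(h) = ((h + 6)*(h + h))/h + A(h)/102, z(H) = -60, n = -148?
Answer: I*√173910/34 ≈ 12.265*I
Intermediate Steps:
A(G) = 6 + G
T(h) = 205/17 + 205*h/102 (T(h) = ((h + 6)*(h + h))/h + (6 + h)/102 = ((6 + h)*(2*h))/h + (6 + h)*(1/102) = (2*h*(6 + h))/h + (1/17 + h/102) = (12 + 2*h) + (1/17 + h/102) = 205/17 + 205*h/102)
√(T(-51) + z(n)) = √((205/17 + (205/102)*(-51)) - 60) = √((205/17 - 205/2) - 60) = √(-3075/34 - 60) = √(-5115/34) = I*√173910/34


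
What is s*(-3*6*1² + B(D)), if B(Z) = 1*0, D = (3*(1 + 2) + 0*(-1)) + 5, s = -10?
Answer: 180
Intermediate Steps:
D = 14 (D = (3*3 + 0) + 5 = (9 + 0) + 5 = 9 + 5 = 14)
B(Z) = 0
s*(-3*6*1² + B(D)) = -10*(-3*6*1² + 0) = -10*(-18*1 + 0) = -10*(-18 + 0) = -10*(-18) = 180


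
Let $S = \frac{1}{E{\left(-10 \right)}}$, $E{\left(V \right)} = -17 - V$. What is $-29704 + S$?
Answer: $- \frac{207929}{7} \approx -29704.0$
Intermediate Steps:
$S = - \frac{1}{7}$ ($S = \frac{1}{-17 - -10} = \frac{1}{-17 + 10} = \frac{1}{-7} = - \frac{1}{7} \approx -0.14286$)
$-29704 + S = -29704 - \frac{1}{7} = - \frac{207929}{7}$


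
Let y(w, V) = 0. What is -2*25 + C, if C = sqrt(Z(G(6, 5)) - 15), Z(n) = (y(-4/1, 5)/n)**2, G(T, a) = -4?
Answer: -50 + I*sqrt(15) ≈ -50.0 + 3.873*I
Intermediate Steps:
Z(n) = 0 (Z(n) = (0/n)**2 = 0**2 = 0)
C = I*sqrt(15) (C = sqrt(0 - 15) = sqrt(-15) = I*sqrt(15) ≈ 3.873*I)
-2*25 + C = -2*25 + I*sqrt(15) = -50 + I*sqrt(15)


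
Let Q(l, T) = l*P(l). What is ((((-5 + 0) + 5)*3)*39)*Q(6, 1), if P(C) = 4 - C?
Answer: 0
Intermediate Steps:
Q(l, T) = l*(4 - l)
((((-5 + 0) + 5)*3)*39)*Q(6, 1) = ((((-5 + 0) + 5)*3)*39)*(6*(4 - 1*6)) = (((-5 + 5)*3)*39)*(6*(4 - 6)) = ((0*3)*39)*(6*(-2)) = (0*39)*(-12) = 0*(-12) = 0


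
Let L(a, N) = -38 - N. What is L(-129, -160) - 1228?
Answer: -1106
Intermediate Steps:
L(-129, -160) - 1228 = (-38 - 1*(-160)) - 1228 = (-38 + 160) - 1228 = 122 - 1228 = -1106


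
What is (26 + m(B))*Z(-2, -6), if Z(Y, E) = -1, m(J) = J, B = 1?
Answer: -27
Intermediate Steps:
(26 + m(B))*Z(-2, -6) = (26 + 1)*(-1) = 27*(-1) = -27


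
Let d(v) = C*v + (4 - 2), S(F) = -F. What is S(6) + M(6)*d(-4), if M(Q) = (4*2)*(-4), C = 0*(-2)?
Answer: -70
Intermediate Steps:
C = 0
M(Q) = -32 (M(Q) = 8*(-4) = -32)
d(v) = 2 (d(v) = 0*v + (4 - 2) = 0 + 2 = 2)
S(6) + M(6)*d(-4) = -1*6 - 32*2 = -6 - 64 = -70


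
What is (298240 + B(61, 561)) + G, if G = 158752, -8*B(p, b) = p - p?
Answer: 456992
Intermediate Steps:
B(p, b) = 0 (B(p, b) = -(p - p)/8 = -⅛*0 = 0)
(298240 + B(61, 561)) + G = (298240 + 0) + 158752 = 298240 + 158752 = 456992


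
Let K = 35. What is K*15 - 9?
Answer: 516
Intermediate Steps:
K*15 - 9 = 35*15 - 9 = 525 - 9 = 516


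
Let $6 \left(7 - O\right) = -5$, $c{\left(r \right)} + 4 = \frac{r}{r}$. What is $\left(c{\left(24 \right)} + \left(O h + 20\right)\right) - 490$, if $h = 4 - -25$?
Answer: $- \frac{1475}{6} \approx -245.83$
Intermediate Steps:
$c{\left(r \right)} = -3$ ($c{\left(r \right)} = -4 + \frac{r}{r} = -4 + 1 = -3$)
$h = 29$ ($h = 4 + 25 = 29$)
$O = \frac{47}{6}$ ($O = 7 - - \frac{5}{6} = 7 + \frac{5}{6} = \frac{47}{6} \approx 7.8333$)
$\left(c{\left(24 \right)} + \left(O h + 20\right)\right) - 490 = \left(-3 + \left(\frac{47}{6} \cdot 29 + 20\right)\right) - 490 = \left(-3 + \left(\frac{1363}{6} + 20\right)\right) - 490 = \left(-3 + \frac{1483}{6}\right) - 490 = \frac{1465}{6} - 490 = - \frac{1475}{6}$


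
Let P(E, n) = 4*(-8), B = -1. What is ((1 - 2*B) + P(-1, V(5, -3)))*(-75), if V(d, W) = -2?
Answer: 2175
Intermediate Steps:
P(E, n) = -32
((1 - 2*B) + P(-1, V(5, -3)))*(-75) = ((1 - 2*(-1)) - 32)*(-75) = ((1 + 2) - 32)*(-75) = (3 - 32)*(-75) = -29*(-75) = 2175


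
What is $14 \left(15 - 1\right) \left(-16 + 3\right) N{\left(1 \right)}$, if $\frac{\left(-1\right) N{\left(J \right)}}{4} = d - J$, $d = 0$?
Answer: $-10192$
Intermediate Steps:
$N{\left(J \right)} = 4 J$ ($N{\left(J \right)} = - 4 \left(0 - J\right) = - 4 \left(- J\right) = 4 J$)
$14 \left(15 - 1\right) \left(-16 + 3\right) N{\left(1 \right)} = 14 \left(15 - 1\right) \left(-16 + 3\right) 4 \cdot 1 = 14 \cdot 14 \left(-13\right) 4 = 14 \left(-182\right) 4 = \left(-2548\right) 4 = -10192$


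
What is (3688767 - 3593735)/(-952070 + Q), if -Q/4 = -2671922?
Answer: 47516/4867809 ≈ 0.0097613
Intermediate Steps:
Q = 10687688 (Q = -4*(-2671922) = 10687688)
(3688767 - 3593735)/(-952070 + Q) = (3688767 - 3593735)/(-952070 + 10687688) = 95032/9735618 = 95032*(1/9735618) = 47516/4867809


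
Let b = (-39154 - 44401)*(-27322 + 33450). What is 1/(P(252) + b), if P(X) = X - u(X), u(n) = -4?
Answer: -1/512024784 ≈ -1.9530e-9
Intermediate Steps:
b = -512025040 (b = -83555*6128 = -512025040)
P(X) = 4 + X (P(X) = X - 1*(-4) = X + 4 = 4 + X)
1/(P(252) + b) = 1/((4 + 252) - 512025040) = 1/(256 - 512025040) = 1/(-512024784) = -1/512024784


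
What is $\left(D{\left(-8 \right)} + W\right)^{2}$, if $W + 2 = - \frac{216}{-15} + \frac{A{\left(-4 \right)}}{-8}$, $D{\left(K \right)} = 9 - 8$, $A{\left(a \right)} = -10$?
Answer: $\frac{85849}{400} \approx 214.62$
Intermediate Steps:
$D{\left(K \right)} = 1$ ($D{\left(K \right)} = 9 - 8 = 1$)
$W = \frac{273}{20}$ ($W = -2 - \left(- \frac{72}{5} - \frac{5}{4}\right) = -2 - - \frac{313}{20} = -2 + \left(\frac{72}{5} + \frac{5}{4}\right) = -2 + \frac{313}{20} = \frac{273}{20} \approx 13.65$)
$\left(D{\left(-8 \right)} + W\right)^{2} = \left(1 + \frac{273}{20}\right)^{2} = \left(\frac{293}{20}\right)^{2} = \frac{85849}{400}$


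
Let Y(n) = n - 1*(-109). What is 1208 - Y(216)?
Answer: 883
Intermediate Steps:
Y(n) = 109 + n (Y(n) = n + 109 = 109 + n)
1208 - Y(216) = 1208 - (109 + 216) = 1208 - 1*325 = 1208 - 325 = 883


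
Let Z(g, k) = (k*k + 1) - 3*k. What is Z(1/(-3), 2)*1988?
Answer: -1988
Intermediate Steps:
Z(g, k) = 1 + k² - 3*k (Z(g, k) = (k² + 1) - 3*k = (1 + k²) - 3*k = 1 + k² - 3*k)
Z(1/(-3), 2)*1988 = (1 + 2² - 3*2)*1988 = (1 + 4 - 6)*1988 = -1*1988 = -1988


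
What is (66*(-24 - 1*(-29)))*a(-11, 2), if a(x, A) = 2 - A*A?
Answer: -660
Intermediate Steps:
a(x, A) = 2 - A²
(66*(-24 - 1*(-29)))*a(-11, 2) = (66*(-24 - 1*(-29)))*(2 - 1*2²) = (66*(-24 + 29))*(2 - 1*4) = (66*5)*(2 - 4) = 330*(-2) = -660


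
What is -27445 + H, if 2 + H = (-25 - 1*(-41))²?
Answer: -27191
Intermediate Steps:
H = 254 (H = -2 + (-25 - 1*(-41))² = -2 + (-25 + 41)² = -2 + 16² = -2 + 256 = 254)
-27445 + H = -27445 + 254 = -27191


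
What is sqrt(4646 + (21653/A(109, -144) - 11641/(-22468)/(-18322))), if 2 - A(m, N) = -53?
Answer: sqrt(645868159141404784208910)/11320614140 ≈ 70.991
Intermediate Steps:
A(m, N) = 55 (A(m, N) = 2 - 1*(-53) = 2 + 53 = 55)
sqrt(4646 + (21653/A(109, -144) - 11641/(-22468)/(-18322))) = sqrt(4646 + (21653/55 - 11641/(-22468)/(-18322))) = sqrt(4646 + (21653*(1/55) - 11641*(-1/22468)*(-1/18322))) = sqrt(4646 + (21653/55 + (11641/22468)*(-1/18322))) = sqrt(4646 + (21653/55 - 11641/411658696)) = sqrt(4646 + 8913645104233/22641228280) = sqrt(114104791693113/22641228280) = sqrt(645868159141404784208910)/11320614140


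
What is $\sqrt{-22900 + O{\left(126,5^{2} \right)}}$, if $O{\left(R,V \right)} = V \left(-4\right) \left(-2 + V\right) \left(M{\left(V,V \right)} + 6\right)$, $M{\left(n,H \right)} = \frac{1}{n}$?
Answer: $6 i \sqrt{1022} \approx 191.81 i$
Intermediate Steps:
$O{\left(R,V \right)} = - 4 V \left(-2 + V\right) \left(6 + \frac{1}{V}\right)$ ($O{\left(R,V \right)} = V \left(-4\right) \left(-2 + V\right) \left(\frac{1}{V} + 6\right) = - 4 V \left(-2 + V\right) \left(6 + \frac{1}{V}\right)$)
$\sqrt{-22900 + O{\left(126,5^{2} \right)}} = \sqrt{-22900 + \left(8 - 4 \cdot 5^{2} \left(-11 + 6 \cdot 5^{2}\right)\right)} = \sqrt{-22900 + \left(8 - 100 \left(-11 + 6 \cdot 25\right)\right)} = \sqrt{-22900 + \left(8 - 100 \left(-11 + 150\right)\right)} = \sqrt{-22900 + \left(8 - 100 \cdot 139\right)} = \sqrt{-22900 + \left(8 - 13900\right)} = \sqrt{-22900 - 13892} = \sqrt{-36792} = 6 i \sqrt{1022}$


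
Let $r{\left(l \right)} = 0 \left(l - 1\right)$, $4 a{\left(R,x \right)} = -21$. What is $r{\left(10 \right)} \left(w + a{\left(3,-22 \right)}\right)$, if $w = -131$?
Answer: $0$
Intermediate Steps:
$a{\left(R,x \right)} = - \frac{21}{4}$ ($a{\left(R,x \right)} = \frac{1}{4} \left(-21\right) = - \frac{21}{4}$)
$r{\left(l \right)} = 0$ ($r{\left(l \right)} = 0 \left(-1 + l\right) = 0$)
$r{\left(10 \right)} \left(w + a{\left(3,-22 \right)}\right) = 0 \left(-131 - \frac{21}{4}\right) = 0 \left(- \frac{545}{4}\right) = 0$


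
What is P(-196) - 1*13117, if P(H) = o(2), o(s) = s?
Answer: -13115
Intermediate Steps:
P(H) = 2
P(-196) - 1*13117 = 2 - 1*13117 = 2 - 13117 = -13115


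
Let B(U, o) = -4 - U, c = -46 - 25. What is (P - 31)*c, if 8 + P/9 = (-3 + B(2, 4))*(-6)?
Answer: -27193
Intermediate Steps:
c = -71
P = 414 (P = -72 + 9*((-3 + (-4 - 1*2))*(-6)) = -72 + 9*((-3 + (-4 - 2))*(-6)) = -72 + 9*((-3 - 6)*(-6)) = -72 + 9*(-9*(-6)) = -72 + 9*54 = -72 + 486 = 414)
(P - 31)*c = (414 - 31)*(-71) = 383*(-71) = -27193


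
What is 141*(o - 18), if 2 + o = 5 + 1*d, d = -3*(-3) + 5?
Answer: -141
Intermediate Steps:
d = 14 (d = 9 + 5 = 14)
o = 17 (o = -2 + (5 + 1*14) = -2 + (5 + 14) = -2 + 19 = 17)
141*(o - 18) = 141*(17 - 18) = 141*(-1) = -141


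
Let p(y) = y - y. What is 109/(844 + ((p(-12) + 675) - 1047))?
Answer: 109/472 ≈ 0.23093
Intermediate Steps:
p(y) = 0
109/(844 + ((p(-12) + 675) - 1047)) = 109/(844 + ((0 + 675) - 1047)) = 109/(844 + (675 - 1047)) = 109/(844 - 372) = 109/472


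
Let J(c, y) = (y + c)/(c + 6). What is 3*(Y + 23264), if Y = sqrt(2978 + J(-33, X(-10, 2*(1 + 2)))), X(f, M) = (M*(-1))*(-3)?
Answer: 69792 + sqrt(26807) ≈ 69956.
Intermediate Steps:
X(f, M) = 3*M (X(f, M) = -M*(-3) = 3*M)
J(c, y) = (c + y)/(6 + c)
Y = sqrt(26807)/3 (Y = sqrt(2978 + (-33 + 3*(2*(1 + 2)))/(6 - 33)) = sqrt(2978 + (-33 + 3*(2*3))/(-27)) = sqrt(2978 - (-33 + 3*6)/27) = sqrt(2978 - (-33 + 18)/27) = sqrt(2978 - 1/27*(-15)) = sqrt(2978 + 5/9) = sqrt(26807/9) = sqrt(26807)/3 ≈ 54.576)
3*(Y + 23264) = 3*(sqrt(26807)/3 + 23264) = 3*(23264 + sqrt(26807)/3) = 69792 + sqrt(26807)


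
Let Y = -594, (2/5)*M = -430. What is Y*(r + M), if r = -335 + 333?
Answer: 639738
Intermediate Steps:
M = -1075 (M = (5/2)*(-430) = -1075)
r = -2
Y*(r + M) = -594*(-2 - 1075) = -594*(-1077) = 639738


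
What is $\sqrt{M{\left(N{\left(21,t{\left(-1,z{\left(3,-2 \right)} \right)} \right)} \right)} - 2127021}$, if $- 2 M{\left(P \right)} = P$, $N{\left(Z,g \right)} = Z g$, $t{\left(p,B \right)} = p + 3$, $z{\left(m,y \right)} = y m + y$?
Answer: $3 i \sqrt{236338} \approx 1458.4 i$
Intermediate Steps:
$z{\left(m,y \right)} = y + m y$ ($z{\left(m,y \right)} = m y + y = y + m y$)
$t{\left(p,B \right)} = 3 + p$
$M{\left(P \right)} = - \frac{P}{2}$
$\sqrt{M{\left(N{\left(21,t{\left(-1,z{\left(3,-2 \right)} \right)} \right)} \right)} - 2127021} = \sqrt{- \frac{21 \left(3 - 1\right)}{2} - 2127021} = \sqrt{- \frac{21 \cdot 2}{2} - 2127021} = \sqrt{\left(- \frac{1}{2}\right) 42 - 2127021} = \sqrt{-21 - 2127021} = \sqrt{-2127042} = 3 i \sqrt{236338}$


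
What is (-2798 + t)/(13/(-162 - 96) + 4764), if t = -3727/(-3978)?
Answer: -478448831/814892637 ≈ -0.58713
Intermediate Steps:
t = 3727/3978 (t = -3727*(-1/3978) = 3727/3978 ≈ 0.93690)
(-2798 + t)/(13/(-162 - 96) + 4764) = (-2798 + 3727/3978)/(13/(-162 - 96) + 4764) = -11126717/(3978*(13/(-258) + 4764)) = -11126717/(3978*(-1/258*13 + 4764)) = -11126717/(3978*(-13/258 + 4764)) = -11126717/(3978*1229099/258) = -11126717/3978*258/1229099 = -478448831/814892637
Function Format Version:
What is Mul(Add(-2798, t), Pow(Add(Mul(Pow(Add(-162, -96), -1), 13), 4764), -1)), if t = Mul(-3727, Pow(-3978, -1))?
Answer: Rational(-478448831, 814892637) ≈ -0.58713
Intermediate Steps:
t = Rational(3727, 3978) (t = Mul(-3727, Rational(-1, 3978)) = Rational(3727, 3978) ≈ 0.93690)
Mul(Add(-2798, t), Pow(Add(Mul(Pow(Add(-162, -96), -1), 13), 4764), -1)) = Mul(Add(-2798, Rational(3727, 3978)), Pow(Add(Mul(Pow(Add(-162, -96), -1), 13), 4764), -1)) = Mul(Rational(-11126717, 3978), Pow(Add(Mul(Pow(-258, -1), 13), 4764), -1)) = Mul(Rational(-11126717, 3978), Pow(Add(Mul(Rational(-1, 258), 13), 4764), -1)) = Mul(Rational(-11126717, 3978), Pow(Add(Rational(-13, 258), 4764), -1)) = Mul(Rational(-11126717, 3978), Pow(Rational(1229099, 258), -1)) = Mul(Rational(-11126717, 3978), Rational(258, 1229099)) = Rational(-478448831, 814892637)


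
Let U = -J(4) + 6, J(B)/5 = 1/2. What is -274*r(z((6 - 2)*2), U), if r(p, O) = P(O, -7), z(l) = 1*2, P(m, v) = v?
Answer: 1918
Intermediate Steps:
J(B) = 5/2
U = 7/2 (U = -1*5/2 + 6 = -5/2 + 6 = 7/2 ≈ 3.5000)
z(l) = 2
r(p, O) = -7
-274*r(z((6 - 2)*2), U) = -274*(-7) = 1918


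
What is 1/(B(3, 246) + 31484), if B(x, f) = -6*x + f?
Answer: 1/31712 ≈ 3.1534e-5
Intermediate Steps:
B(x, f) = f - 6*x
1/(B(3, 246) + 31484) = 1/((246 - 6*3) + 31484) = 1/((246 - 18) + 31484) = 1/(228 + 31484) = 1/31712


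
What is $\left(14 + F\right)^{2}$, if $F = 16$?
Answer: $900$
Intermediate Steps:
$\left(14 + F\right)^{2} = \left(14 + 16\right)^{2} = 30^{2} = 900$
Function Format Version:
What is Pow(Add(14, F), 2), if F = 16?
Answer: 900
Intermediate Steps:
Pow(Add(14, F), 2) = Pow(Add(14, 16), 2) = Pow(30, 2) = 900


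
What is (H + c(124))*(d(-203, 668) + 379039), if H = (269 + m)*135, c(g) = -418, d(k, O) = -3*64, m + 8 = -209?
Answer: 2501147894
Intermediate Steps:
m = -217 (m = -8 - 209 = -217)
d(k, O) = -192
H = 7020 (H = (269 - 217)*135 = 52*135 = 7020)
(H + c(124))*(d(-203, 668) + 379039) = (7020 - 418)*(-192 + 379039) = 6602*378847 = 2501147894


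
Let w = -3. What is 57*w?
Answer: -171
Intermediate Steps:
57*w = 57*(-3) = -171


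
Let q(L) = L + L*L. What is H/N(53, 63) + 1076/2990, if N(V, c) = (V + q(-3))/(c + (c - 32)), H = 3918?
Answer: 550628282/88205 ≈ 6242.6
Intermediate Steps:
q(L) = L + L²
N(V, c) = (6 + V)/(-32 + 2*c) (N(V, c) = (V - 3*(1 - 3))/(c + (c - 32)) = (V - 3*(-2))/(c + (-32 + c)) = (V + 6)/(-32 + 2*c) = (6 + V)/(-32 + 2*c))
H/N(53, 63) + 1076/2990 = 3918/(((6 + 53)/(2*(-16 + 63)))) + 1076/2990 = 3918/(((½)*59/47)) + 1076*(1/2990) = 3918/(((½)*(1/47)*59)) + 538/1495 = 3918/(59/94) + 538/1495 = 3918*(94/59) + 538/1495 = 368292/59 + 538/1495 = 550628282/88205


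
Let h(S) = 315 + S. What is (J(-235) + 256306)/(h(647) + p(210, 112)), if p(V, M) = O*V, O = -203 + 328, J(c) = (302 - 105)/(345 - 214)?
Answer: 33576283/3564772 ≈ 9.4189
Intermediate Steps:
J(c) = 197/131
O = 125
p(V, M) = 125*V
(J(-235) + 256306)/(h(647) + p(210, 112)) = (197/131 + 256306)/((315 + 647) + 125*210) = 33576283/(131*(962 + 26250)) = (33576283/131)/27212 = (33576283/131)*(1/27212) = 33576283/3564772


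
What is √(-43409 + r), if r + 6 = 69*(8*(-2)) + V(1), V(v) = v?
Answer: I*√44518 ≈ 210.99*I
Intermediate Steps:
r = -1109 (r = -6 + (69*(8*(-2)) + 1) = -6 + (69*(-16) + 1) = -6 + (-1104 + 1) = -6 - 1103 = -1109)
√(-43409 + r) = √(-43409 - 1109) = √(-44518) = I*√44518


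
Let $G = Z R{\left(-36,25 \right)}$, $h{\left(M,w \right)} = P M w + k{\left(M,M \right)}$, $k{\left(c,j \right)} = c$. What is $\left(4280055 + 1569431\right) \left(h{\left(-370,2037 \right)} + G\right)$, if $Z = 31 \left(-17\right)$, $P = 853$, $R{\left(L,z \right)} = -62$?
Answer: $-3760431373353276$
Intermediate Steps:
$Z = -527$
$h{\left(M,w \right)} = M + 853 M w$ ($h{\left(M,w \right)} = 853 M w + M = M + 853 M w$)
$G = 32674$ ($G = \left(-527\right) \left(-62\right) = 32674$)
$\left(4280055 + 1569431\right) \left(h{\left(-370,2037 \right)} + G\right) = \left(4280055 + 1569431\right) \left(- 370 \left(1 + 853 \cdot 2037\right) + 32674\right) = 5849486 \left(- 370 \left(1 + 1737561\right) + 32674\right) = 5849486 \left(\left(-370\right) 1737562 + 32674\right) = 5849486 \left(-642897940 + 32674\right) = 5849486 \left(-642865266\right) = -3760431373353276$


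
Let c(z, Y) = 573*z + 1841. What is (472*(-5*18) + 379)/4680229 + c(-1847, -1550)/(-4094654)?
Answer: 2386113054078/9581959197883 ≈ 0.24902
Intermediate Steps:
c(z, Y) = 1841 + 573*z
(472*(-5*18) + 379)/4680229 + c(-1847, -1550)/(-4094654) = (472*(-5*18) + 379)/4680229 + (1841 + 573*(-1847))/(-4094654) = (472*(-90) + 379)*(1/4680229) + (1841 - 1058331)*(-1/4094654) = (-42480 + 379)*(1/4680229) - 1056490*(-1/4094654) = -42101*1/4680229 + 528245/2047327 = -42101/4680229 + 528245/2047327 = 2386113054078/9581959197883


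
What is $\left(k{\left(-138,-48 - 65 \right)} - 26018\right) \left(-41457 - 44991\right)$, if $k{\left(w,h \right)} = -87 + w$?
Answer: $2268654864$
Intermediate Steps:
$\left(k{\left(-138,-48 - 65 \right)} - 26018\right) \left(-41457 - 44991\right) = \left(\left(-87 - 138\right) - 26018\right) \left(-41457 - 44991\right) = \left(-225 - 26018\right) \left(-86448\right) = \left(-26243\right) \left(-86448\right) = 2268654864$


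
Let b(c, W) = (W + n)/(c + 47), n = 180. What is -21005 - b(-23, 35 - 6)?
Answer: -504329/24 ≈ -21014.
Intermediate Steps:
b(c, W) = (180 + W)/(47 + c) (b(c, W) = (W + 180)/(c + 47) = (180 + W)/(47 + c))
-21005 - b(-23, 35 - 6) = -21005 - (180 + (35 - 6))/(47 - 23) = -21005 - (180 + 29)/24 = -21005 - 209/24 = -504329/24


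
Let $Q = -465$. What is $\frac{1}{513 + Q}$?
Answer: $\frac{1}{48} \approx 0.020833$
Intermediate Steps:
$\frac{1}{513 + Q} = \frac{1}{513 - 465} = \frac{1}{48}$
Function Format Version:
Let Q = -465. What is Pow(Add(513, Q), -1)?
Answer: Rational(1, 48) ≈ 0.020833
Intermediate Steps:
Pow(Add(513, Q), -1) = Pow(Add(513, -465), -1) = Pow(48, -1) = Rational(1, 48)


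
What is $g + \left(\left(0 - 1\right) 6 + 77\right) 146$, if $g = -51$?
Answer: $10315$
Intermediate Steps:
$g + \left(\left(0 - 1\right) 6 + 77\right) 146 = -51 + \left(\left(0 - 1\right) 6 + 77\right) 146 = -51 + \left(\left(-1\right) 6 + 77\right) 146 = -51 + \left(-6 + 77\right) 146 = -51 + 71 \cdot 146 = -51 + 10366 = 10315$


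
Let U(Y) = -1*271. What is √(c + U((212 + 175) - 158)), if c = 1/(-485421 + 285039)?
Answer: I*√10881448545786/200382 ≈ 16.462*I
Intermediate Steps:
U(Y) = -271
c = -1/200382 (c = 1/(-200382) = -1/200382 ≈ -4.9905e-6)
√(c + U((212 + 175) - 158)) = √(-1/200382 - 271) = √(-54303523/200382) = I*√10881448545786/200382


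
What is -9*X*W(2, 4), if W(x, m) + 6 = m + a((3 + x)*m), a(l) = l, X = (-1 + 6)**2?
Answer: -4050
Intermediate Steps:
X = 25 (X = 5**2 = 25)
W(x, m) = -6 + m + m*(3 + x) (W(x, m) = -6 + (m + (3 + x)*m) = -6 + (m + m*(3 + x)) = -6 + m + m*(3 + x))
-9*X*W(2, 4) = -225*(-6 + 4 + 4*(3 + 2)) = -225*(-6 + 4 + 4*5) = -225*(-6 + 4 + 20) = -225*18 = -9*450 = -4050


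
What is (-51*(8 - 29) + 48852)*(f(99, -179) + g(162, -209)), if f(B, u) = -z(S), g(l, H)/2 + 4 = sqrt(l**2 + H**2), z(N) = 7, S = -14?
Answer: -748845 + 499230*sqrt(2797) ≈ 2.5654e+7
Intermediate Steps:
g(l, H) = -8 + 2*sqrt(H**2 + l**2) (g(l, H) = -8 + 2*sqrt(l**2 + H**2) = -8 + 2*sqrt(H**2 + l**2))
f(B, u) = -7 (f(B, u) = -1*7 = -7)
(-51*(8 - 29) + 48852)*(f(99, -179) + g(162, -209)) = (-51*(8 - 29) + 48852)*(-7 + (-8 + 2*sqrt((-209)**2 + 162**2))) = (-51*(-21) + 48852)*(-7 + (-8 + 2*sqrt(43681 + 26244))) = (1071 + 48852)*(-7 + (-8 + 2*sqrt(69925))) = 49923*(-7 + (-8 + 2*(5*sqrt(2797)))) = 49923*(-7 + (-8 + 10*sqrt(2797))) = 49923*(-15 + 10*sqrt(2797)) = -748845 + 499230*sqrt(2797)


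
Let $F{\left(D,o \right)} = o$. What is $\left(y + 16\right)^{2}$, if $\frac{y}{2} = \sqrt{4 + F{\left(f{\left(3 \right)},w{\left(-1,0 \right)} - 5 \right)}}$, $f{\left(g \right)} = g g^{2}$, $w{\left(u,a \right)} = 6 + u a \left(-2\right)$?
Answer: $276 + 64 \sqrt{5} \approx 419.11$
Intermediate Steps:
$w{\left(u,a \right)} = 6 - 2 a u$ ($w{\left(u,a \right)} = 6 + a u \left(-2\right) = 6 - 2 a u$)
$f{\left(g \right)} = g^{3}$
$y = 2 \sqrt{5}$ ($y = 2 \sqrt{4 + \left(\left(6 - 0 \left(-1\right)\right) - 5\right)} = 2 \sqrt{4 + \left(\left(6 + 0\right) - 5\right)} = 2 \sqrt{4 + \left(6 - 5\right)} = 2 \sqrt{4 + 1} = 2 \sqrt{5} \approx 4.4721$)
$\left(y + 16\right)^{2} = \left(2 \sqrt{5} + 16\right)^{2} = \left(16 + 2 \sqrt{5}\right)^{2}$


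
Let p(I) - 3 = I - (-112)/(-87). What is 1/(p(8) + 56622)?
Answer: 87/4926959 ≈ 1.7658e-5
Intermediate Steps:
p(I) = 149/87 + I (p(I) = 3 + (I - (-112)/(-87)) = 3 + (I - (-112)*(-1)/87) = 3 + (I - 1*112/87) = 3 + (I - 112/87) = 3 + (-112/87 + I) = 149/87 + I)
1/(p(8) + 56622) = 1/((149/87 + 8) + 56622) = 1/(845/87 + 56622) = 1/(4926959/87) = 87/4926959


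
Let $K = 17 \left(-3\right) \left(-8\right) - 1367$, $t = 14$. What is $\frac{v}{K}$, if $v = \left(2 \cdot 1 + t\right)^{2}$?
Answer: $- \frac{256}{959} \approx -0.26694$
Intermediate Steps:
$v = 256$ ($v = \left(2 \cdot 1 + 14\right)^{2} = \left(2 + 14\right)^{2} = 16^{2} = 256$)
$K = -959$ ($K = \left(-51\right) \left(-8\right) - 1367 = 408 - 1367 = -959$)
$\frac{v}{K} = \frac{256}{-959} = 256 \left(- \frac{1}{959}\right) = - \frac{256}{959}$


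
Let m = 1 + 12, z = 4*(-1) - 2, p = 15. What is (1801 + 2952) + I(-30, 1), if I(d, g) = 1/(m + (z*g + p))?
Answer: 104567/22 ≈ 4753.0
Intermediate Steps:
z = -6 (z = -4 - 2 = -6)
m = 13
I(d, g) = 1/(28 - 6*g) (I(d, g) = 1/(13 + (-6*g + 15)) = 1/(13 + (15 - 6*g)) = 1/(28 - 6*g))
(1801 + 2952) + I(-30, 1) = (1801 + 2952) + 1/(2*(14 - 3*1)) = 4753 + 1/(2*(14 - 3)) = 4753 + (1/2)/11 = 4753 + (1/2)*(1/11) = 4753 + 1/22 = 104567/22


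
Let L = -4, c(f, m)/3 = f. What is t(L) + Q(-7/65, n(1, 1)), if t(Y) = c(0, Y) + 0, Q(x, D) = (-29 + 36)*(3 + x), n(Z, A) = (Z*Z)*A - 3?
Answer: 1316/65 ≈ 20.246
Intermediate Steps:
n(Z, A) = -3 + A*Z² (n(Z, A) = Z²*A - 3 = A*Z² - 3 = -3 + A*Z²)
c(f, m) = 3*f
Q(x, D) = 21 + 7*x (Q(x, D) = 7*(3 + x) = 21 + 7*x)
t(Y) = 0 (t(Y) = 3*0 + 0 = 0 + 0 = 0)
t(L) + Q(-7/65, n(1, 1)) = 0 + (21 + 7*(-7/65)) = 0 + (21 - 49/65) = 0 + 1316/65 = 1316/65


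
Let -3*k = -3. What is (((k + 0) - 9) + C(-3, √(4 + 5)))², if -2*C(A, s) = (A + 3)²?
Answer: 64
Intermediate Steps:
k = 1 (k = -⅓*(-3) = 1)
C(A, s) = -(3 + A)²/2 (C(A, s) = -(A + 3)²/2 = -(3 + A)²/2)
(((k + 0) - 9) + C(-3, √(4 + 5)))² = (((1 + 0) - 9) - (3 - 3)²/2)² = ((1 - 9) - ½*0²)² = (-8 - ½*0)² = (-8 + 0)² = (-8)² = 64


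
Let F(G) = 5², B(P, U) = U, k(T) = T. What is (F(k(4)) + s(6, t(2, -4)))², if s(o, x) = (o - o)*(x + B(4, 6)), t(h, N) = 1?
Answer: 625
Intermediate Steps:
F(G) = 25
s(o, x) = 0 (s(o, x) = (o - o)*(x + 6) = 0*(6 + x) = 0)
(F(k(4)) + s(6, t(2, -4)))² = (25 + 0)² = 25² = 625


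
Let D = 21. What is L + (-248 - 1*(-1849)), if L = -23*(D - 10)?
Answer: 1348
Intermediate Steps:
L = -253 (L = -23*(21 - 10) = -23*11 = -253)
L + (-248 - 1*(-1849)) = -253 + (-248 - 1*(-1849)) = -253 + (-248 + 1849) = -253 + 1601 = 1348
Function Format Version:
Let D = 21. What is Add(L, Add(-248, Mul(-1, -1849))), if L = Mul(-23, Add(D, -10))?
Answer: 1348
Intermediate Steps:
L = -253 (L = Mul(-23, Add(21, -10)) = Mul(-23, 11) = -253)
Add(L, Add(-248, Mul(-1, -1849))) = Add(-253, Add(-248, Mul(-1, -1849))) = Add(-253, Add(-248, 1849)) = Add(-253, 1601) = 1348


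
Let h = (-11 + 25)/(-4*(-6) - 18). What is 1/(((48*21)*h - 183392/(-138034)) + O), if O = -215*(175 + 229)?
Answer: -69017/5832396940 ≈ -1.1833e-5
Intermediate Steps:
h = 7/3 (h = 14/(24 - 18) = 14/6 = 14*(⅙) = 7/3 ≈ 2.3333)
O = -86860 (O = -215*404 = -86860)
1/(((48*21)*h - 183392/(-138034)) + O) = 1/(((48*21)*(7/3) - 183392/(-138034)) - 86860) = 1/((1008*(7/3) - 183392*(-1/138034)) - 86860) = 1/((2352 + 91696/69017) - 86860) = 1/(162419680/69017 - 86860) = 1/(-5832396940/69017) = -69017/5832396940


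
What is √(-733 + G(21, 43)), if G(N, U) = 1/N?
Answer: 4*I*√20202/21 ≈ 27.073*I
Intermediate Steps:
√(-733 + G(21, 43)) = √(-733 + 1/21) = √(-15392/21) = 4*I*√20202/21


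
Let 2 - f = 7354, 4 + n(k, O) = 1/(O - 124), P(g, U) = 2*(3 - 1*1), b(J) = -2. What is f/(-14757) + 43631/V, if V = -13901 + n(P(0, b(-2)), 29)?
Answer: -51455137813/19493642832 ≈ -2.6396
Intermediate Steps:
P(g, U) = 4 (P(g, U) = 2*(3 - 1) = 2*2 = 4)
n(k, O) = -4 + 1/(-124 + O) (n(k, O) = -4 + 1/(O - 124) = -4 + 1/(-124 + O))
f = -7352 (f = 2 - 1*7354 = 2 - 7354 = -7352)
V = -1320976/95 (V = -13901 + (497 - 4*29)/(-124 + 29) = -13901 + (497 - 116)/(-95) = -13901 - 1/95*381 = -13901 - 381/95 = -1320976/95 ≈ -13905.)
f/(-14757) + 43631/V = -7352/(-14757) + 43631/(-1320976/95) = -7352*(-1/14757) + 43631*(-95/1320976) = 7352/14757 - 4144945/1320976 = -51455137813/19493642832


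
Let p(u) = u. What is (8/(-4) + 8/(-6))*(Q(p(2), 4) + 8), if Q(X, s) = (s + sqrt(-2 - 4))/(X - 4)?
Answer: -20 + 5*I*sqrt(6)/3 ≈ -20.0 + 4.0825*I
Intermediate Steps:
Q(X, s) = (s + I*sqrt(6))/(-4 + X) (Q(X, s) = (s + sqrt(-6))/(-4 + X) = (s + I*sqrt(6))/(-4 + X))
(8/(-4) + 8/(-6))*(Q(p(2), 4) + 8) = (8/(-4) + 8/(-6))*((4 + I*sqrt(6))/(-4 + 2) + 8) = (8*(-1/4) + 8*(-1/6))*((4 + I*sqrt(6))/(-2) + 8) = (-2 - 4/3)*(-(4 + I*sqrt(6))/2 + 8) = -10*((-2 - I*sqrt(6)/2) + 8)/3 = -10*(6 - I*sqrt(6)/2)/3 = -20 + 5*I*sqrt(6)/3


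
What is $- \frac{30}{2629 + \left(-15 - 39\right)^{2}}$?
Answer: $- \frac{6}{1109} \approx -0.0054103$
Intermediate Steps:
$- \frac{30}{2629 + \left(-15 - 39\right)^{2}} = - \frac{30}{2629 + \left(-54\right)^{2}} = - \frac{30}{2629 + 2916} = - \frac{30}{5545} = \left(-30\right) \frac{1}{5545} = - \frac{6}{1109}$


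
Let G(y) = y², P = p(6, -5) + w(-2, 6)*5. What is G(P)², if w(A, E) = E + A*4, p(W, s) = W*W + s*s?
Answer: 6765201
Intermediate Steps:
p(W, s) = W² + s²
w(A, E) = E + 4*A
P = 51 (P = (6² + (-5)²) + (6 + 4*(-2))*5 = (36 + 25) + (6 - 8)*5 = 61 - 2*5 = 61 - 10 = 51)
G(P)² = (51²)² = 2601² = 6765201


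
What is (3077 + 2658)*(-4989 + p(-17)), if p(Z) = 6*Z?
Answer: -29196885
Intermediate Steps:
(3077 + 2658)*(-4989 + p(-17)) = (3077 + 2658)*(-4989 + 6*(-17)) = 5735*(-4989 - 102) = 5735*(-5091) = -29196885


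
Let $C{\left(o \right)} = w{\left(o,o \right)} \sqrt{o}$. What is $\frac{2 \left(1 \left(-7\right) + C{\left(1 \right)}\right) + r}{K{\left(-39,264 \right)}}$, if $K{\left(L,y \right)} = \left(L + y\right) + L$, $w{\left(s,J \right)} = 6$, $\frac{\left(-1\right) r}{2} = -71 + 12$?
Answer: $\frac{58}{93} \approx 0.62366$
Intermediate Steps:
$r = 118$ ($r = - 2 \left(-71 + 12\right) = \left(-2\right) \left(-59\right) = 118$)
$C{\left(o \right)} = 6 \sqrt{o}$
$K{\left(L,y \right)} = y + 2 L$
$\frac{2 \left(1 \left(-7\right) + C{\left(1 \right)}\right) + r}{K{\left(-39,264 \right)}} = \frac{2 \left(1 \left(-7\right) + 6 \sqrt{1}\right) + 118}{264 + 2 \left(-39\right)} = \frac{2 \left(-7 + 6 \cdot 1\right) + 118}{264 - 78} = \frac{2 \left(-7 + 6\right) + 118}{186} = \left(2 \left(-1\right) + 118\right) \frac{1}{186} = \left(-2 + 118\right) \frac{1}{186} = 116 \cdot \frac{1}{186} = \frac{58}{93}$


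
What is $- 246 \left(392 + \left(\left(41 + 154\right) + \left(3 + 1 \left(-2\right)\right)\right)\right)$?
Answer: $-144648$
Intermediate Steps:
$- 246 \left(392 + \left(\left(41 + 154\right) + \left(3 + 1 \left(-2\right)\right)\right)\right) = - 246 \left(392 + \left(195 + \left(3 - 2\right)\right)\right) = - 246 \left(392 + \left(195 + 1\right)\right) = - 246 \left(392 + 196\right) = \left(-246\right) 588 = -144648$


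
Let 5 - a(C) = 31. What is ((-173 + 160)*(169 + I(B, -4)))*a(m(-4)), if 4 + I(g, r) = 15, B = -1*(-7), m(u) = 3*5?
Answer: 60840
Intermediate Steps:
m(u) = 15
B = 7
a(C) = -26 (a(C) = 5 - 1*31 = 5 - 31 = -26)
I(g, r) = 11 (I(g, r) = -4 + 15 = 11)
((-173 + 160)*(169 + I(B, -4)))*a(m(-4)) = ((-173 + 160)*(169 + 11))*(-26) = -13*180*(-26) = -2340*(-26) = 60840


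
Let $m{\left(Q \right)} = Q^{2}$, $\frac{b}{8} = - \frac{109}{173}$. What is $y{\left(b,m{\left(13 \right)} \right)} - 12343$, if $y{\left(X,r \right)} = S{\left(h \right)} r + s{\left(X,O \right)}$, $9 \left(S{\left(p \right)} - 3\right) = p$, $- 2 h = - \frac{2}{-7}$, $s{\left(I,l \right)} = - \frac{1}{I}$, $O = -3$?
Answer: $- \frac{650358965}{54936} \approx -11838.0$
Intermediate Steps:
$h = - \frac{1}{7}$ ($h = - \frac{\left(-2\right) \frac{1}{-7}}{2} = - \frac{\left(-2\right) \left(- \frac{1}{7}\right)}{2} = \left(- \frac{1}{2}\right) \frac{2}{7} = - \frac{1}{7} \approx -0.14286$)
$S{\left(p \right)} = 3 + \frac{p}{9}$
$b = - \frac{872}{173}$ ($b = 8 \left(- \frac{109}{173}\right) = - \frac{872}{173} \approx -5.0405$)
$y{\left(X,r \right)} = - \frac{1}{X} + \frac{188 r}{63}$ ($y{\left(X,r \right)} = \left(3 + \frac{1}{9} \left(- \frac{1}{7}\right)\right) r - \frac{1}{X} = \left(3 - \frac{1}{63}\right) r - \frac{1}{X} = \frac{188 r}{63} - \frac{1}{X} = - \frac{1}{X} + \frac{188 r}{63}$)
$y{\left(b,m{\left(13 \right)} \right)} - 12343 = \left(- \frac{1}{- \frac{872}{173}} + \frac{188 \cdot 13^{2}}{63}\right) - 12343 = \left(\left(-1\right) \left(- \frac{173}{872}\right) + \frac{188}{63} \cdot 169\right) - 12343 = \left(\frac{173}{872} + \frac{31772}{63}\right) - 12343 = \frac{27716083}{54936} - 12343 = - \frac{650358965}{54936}$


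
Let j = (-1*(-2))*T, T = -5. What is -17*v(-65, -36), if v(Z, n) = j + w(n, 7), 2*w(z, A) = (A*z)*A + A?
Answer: 30209/2 ≈ 15105.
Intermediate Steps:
w(z, A) = A/2 + z*A²/2 (w(z, A) = ((A*z)*A + A)/2 = (z*A² + A)/2 = (A + z*A²)/2 = A/2 + z*A²/2)
j = -10 (j = -1*(-2)*(-5) = 2*(-5) = -10)
v(Z, n) = -13/2 + 49*n/2 (v(Z, n) = -10 + (½)*7*(1 + 7*n) = -10 + (7/2 + 49*n/2) = -13/2 + 49*n/2)
-17*v(-65, -36) = -17*(-13/2 + (49/2)*(-36)) = -17*(-13/2 - 882) = -17*(-1777/2) = 30209/2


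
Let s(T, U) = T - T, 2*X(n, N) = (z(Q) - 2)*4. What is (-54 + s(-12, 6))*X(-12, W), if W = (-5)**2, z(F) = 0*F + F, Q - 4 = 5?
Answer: -756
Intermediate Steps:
Q = 9 (Q = 4 + 5 = 9)
z(F) = F (z(F) = 0 + F = F)
W = 25
X(n, N) = 14 (X(n, N) = ((9 - 2)*4)/2 = (7*4)/2 = (1/2)*28 = 14)
s(T, U) = 0
(-54 + s(-12, 6))*X(-12, W) = (-54 + 0)*14 = -54*14 = -756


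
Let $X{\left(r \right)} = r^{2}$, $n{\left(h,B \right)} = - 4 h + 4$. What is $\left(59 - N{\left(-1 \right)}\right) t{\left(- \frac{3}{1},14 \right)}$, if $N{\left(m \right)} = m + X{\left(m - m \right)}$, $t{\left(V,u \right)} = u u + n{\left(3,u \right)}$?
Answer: $11280$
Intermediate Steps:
$n{\left(h,B \right)} = 4 - 4 h$
$t{\left(V,u \right)} = -8 + u^{2}$ ($t{\left(V,u \right)} = u u + \left(4 - 12\right) = u^{2} + \left(4 - 12\right) = u^{2} - 8 = -8 + u^{2}$)
$N{\left(m \right)} = m$ ($N{\left(m \right)} = m + \left(m - m\right)^{2} = m + 0^{2} = m + 0 = m$)
$\left(59 - N{\left(-1 \right)}\right) t{\left(- \frac{3}{1},14 \right)} = \left(59 - -1\right) \left(-8 + 14^{2}\right) = \left(59 + 1\right) \left(-8 + 196\right) = 60 \cdot 188 = 11280$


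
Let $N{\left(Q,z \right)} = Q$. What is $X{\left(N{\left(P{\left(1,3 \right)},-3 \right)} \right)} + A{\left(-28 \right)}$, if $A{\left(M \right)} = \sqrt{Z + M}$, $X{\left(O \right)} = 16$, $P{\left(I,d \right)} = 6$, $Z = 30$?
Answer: $16 + \sqrt{2} \approx 17.414$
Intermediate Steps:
$A{\left(M \right)} = \sqrt{30 + M}$
$X{\left(N{\left(P{\left(1,3 \right)},-3 \right)} \right)} + A{\left(-28 \right)} = 16 + \sqrt{30 - 28} = 16 + \sqrt{2}$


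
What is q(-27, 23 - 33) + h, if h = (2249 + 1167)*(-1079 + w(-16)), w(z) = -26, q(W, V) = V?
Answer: -3774690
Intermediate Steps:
h = -3774680 (h = (2249 + 1167)*(-1079 - 26) = 3416*(-1105) = -3774680)
q(-27, 23 - 33) + h = (23 - 33) - 3774680 = -10 - 3774680 = -3774690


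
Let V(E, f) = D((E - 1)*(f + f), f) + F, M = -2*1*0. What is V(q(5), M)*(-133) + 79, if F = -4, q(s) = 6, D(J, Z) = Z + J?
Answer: 611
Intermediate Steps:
D(J, Z) = J + Z
M = 0 (M = -2*0 = 0)
V(E, f) = -4 + f + 2*f*(-1 + E) (V(E, f) = ((E - 1)*(f + f) + f) - 4 = ((-1 + E)*(2*f) + f) - 4 = (2*f*(-1 + E) + f) - 4 = (f + 2*f*(-1 + E)) - 4 = -4 + f + 2*f*(-1 + E))
V(q(5), M)*(-133) + 79 = (-4 - 1*0 + 2*6*0)*(-133) + 79 = (-4 + 0 + 0)*(-133) + 79 = -4*(-133) + 79 = 532 + 79 = 611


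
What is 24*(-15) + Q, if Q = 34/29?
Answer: -10406/29 ≈ -358.83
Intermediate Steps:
Q = 34/29 (Q = 34*(1/29) = 34/29 ≈ 1.1724)
24*(-15) + Q = 24*(-15) + 34/29 = -360 + 34/29 = -10406/29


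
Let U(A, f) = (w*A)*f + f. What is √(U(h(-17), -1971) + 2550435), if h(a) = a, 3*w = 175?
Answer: √4503039 ≈ 2122.0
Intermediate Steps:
w = 175/3 (w = (⅓)*175 = 175/3 ≈ 58.333)
U(A, f) = f + 175*A*f/3 (U(A, f) = (175*A/3)*f + f = 175*A*f/3 + f = f + 175*A*f/3)
√(U(h(-17), -1971) + 2550435) = √((⅓)*(-1971)*(3 + 175*(-17)) + 2550435) = √((⅓)*(-1971)*(3 - 2975) + 2550435) = √((⅓)*(-1971)*(-2972) + 2550435) = √(1952604 + 2550435) = √4503039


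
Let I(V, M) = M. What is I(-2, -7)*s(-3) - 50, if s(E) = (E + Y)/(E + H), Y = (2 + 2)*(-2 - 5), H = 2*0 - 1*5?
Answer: -617/8 ≈ -77.125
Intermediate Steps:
H = -5 (H = 0 - 5 = -5)
Y = -28 (Y = 4*(-7) = -28)
s(E) = (-28 + E)/(-5 + E) (s(E) = (E - 28)/(E - 5) = (-28 + E)/(-5 + E))
I(-2, -7)*s(-3) - 50 = -7*(-28 - 3)/(-5 - 3) - 50 = -7*(-31)/(-8) - 50 = -(-7)*(-31)/8 - 50 = -7*31/8 - 50 = -217/8 - 50 = -617/8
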